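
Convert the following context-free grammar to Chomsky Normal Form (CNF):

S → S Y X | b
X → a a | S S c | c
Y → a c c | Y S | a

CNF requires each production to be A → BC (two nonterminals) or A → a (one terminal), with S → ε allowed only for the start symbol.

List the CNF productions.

S → b; TA → a; TC → c; X → c; Y → a; S → S X0; X0 → Y X; X → TA TA; X → S X1; X1 → S TC; Y → TA X2; X2 → TC TC; Y → Y S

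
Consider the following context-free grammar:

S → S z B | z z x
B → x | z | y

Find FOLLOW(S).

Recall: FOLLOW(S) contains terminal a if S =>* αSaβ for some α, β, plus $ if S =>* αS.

We compute FOLLOW(S) using the standard algorithm.
FOLLOW(S) starts with {$}.
FIRST(B) = {x, y, z}
FIRST(S) = {z}
FOLLOW(B) = {$, z}
FOLLOW(S) = {$, z}
Therefore, FOLLOW(S) = {$, z}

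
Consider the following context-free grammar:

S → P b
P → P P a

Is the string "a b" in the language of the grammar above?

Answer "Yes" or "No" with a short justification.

No - no valid derivation exists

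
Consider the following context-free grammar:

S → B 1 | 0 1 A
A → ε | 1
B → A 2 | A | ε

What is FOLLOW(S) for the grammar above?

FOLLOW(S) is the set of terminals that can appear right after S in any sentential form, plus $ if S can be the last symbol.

We compute FOLLOW(S) using the standard algorithm.
FOLLOW(S) starts with {$}.
FIRST(A) = {1, ε}
FIRST(B) = {1, 2, ε}
FIRST(S) = {0, 1, 2}
FOLLOW(A) = {$, 1, 2}
FOLLOW(B) = {1}
FOLLOW(S) = {$}
Therefore, FOLLOW(S) = {$}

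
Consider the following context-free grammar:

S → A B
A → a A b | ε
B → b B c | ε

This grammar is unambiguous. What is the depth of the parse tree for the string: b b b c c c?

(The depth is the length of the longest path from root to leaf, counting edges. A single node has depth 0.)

5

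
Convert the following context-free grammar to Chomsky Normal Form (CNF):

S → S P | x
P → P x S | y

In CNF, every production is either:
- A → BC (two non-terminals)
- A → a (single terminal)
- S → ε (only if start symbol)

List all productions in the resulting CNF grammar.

S → x; TX → x; P → y; S → S P; P → P X0; X0 → TX S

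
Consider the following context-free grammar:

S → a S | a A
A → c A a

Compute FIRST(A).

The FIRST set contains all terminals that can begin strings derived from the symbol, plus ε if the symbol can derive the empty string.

We compute FIRST(A) using the standard algorithm.
FIRST(A) = {c}
FIRST(S) = {a}
Therefore, FIRST(A) = {c}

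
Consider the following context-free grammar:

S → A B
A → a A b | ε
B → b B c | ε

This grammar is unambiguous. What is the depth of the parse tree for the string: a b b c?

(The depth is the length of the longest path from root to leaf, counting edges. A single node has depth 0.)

3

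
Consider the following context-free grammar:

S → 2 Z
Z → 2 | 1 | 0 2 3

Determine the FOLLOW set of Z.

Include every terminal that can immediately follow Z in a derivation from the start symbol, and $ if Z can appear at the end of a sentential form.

We compute FOLLOW(Z) using the standard algorithm.
FOLLOW(S) starts with {$}.
FIRST(S) = {2}
FIRST(Z) = {0, 1, 2}
FOLLOW(S) = {$}
FOLLOW(Z) = {$}
Therefore, FOLLOW(Z) = {$}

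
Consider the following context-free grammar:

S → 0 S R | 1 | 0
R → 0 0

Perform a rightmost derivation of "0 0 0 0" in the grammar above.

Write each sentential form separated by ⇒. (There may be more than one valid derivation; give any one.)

S ⇒ 0 S R ⇒ 0 S 0 0 ⇒ 0 0 0 0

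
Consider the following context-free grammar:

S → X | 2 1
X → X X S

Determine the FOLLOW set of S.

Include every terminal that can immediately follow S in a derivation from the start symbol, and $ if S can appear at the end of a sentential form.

We compute FOLLOW(S) using the standard algorithm.
FOLLOW(S) starts with {$}.
FIRST(S) = {2}
FIRST(X) = {}
FOLLOW(S) = {$, 2}
FOLLOW(X) = {$, 2}
Therefore, FOLLOW(S) = {$, 2}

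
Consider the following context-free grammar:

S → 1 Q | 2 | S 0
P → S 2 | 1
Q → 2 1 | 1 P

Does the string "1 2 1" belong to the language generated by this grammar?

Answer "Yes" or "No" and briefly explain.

Yes - a valid derivation exists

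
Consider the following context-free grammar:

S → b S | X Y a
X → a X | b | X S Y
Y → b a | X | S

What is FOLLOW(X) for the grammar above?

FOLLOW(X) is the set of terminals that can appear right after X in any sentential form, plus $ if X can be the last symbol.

We compute FOLLOW(X) using the standard algorithm.
FOLLOW(S) starts with {$}.
FIRST(S) = {a, b}
FIRST(X) = {a, b}
FIRST(Y) = {a, b}
FOLLOW(S) = {$, a, b}
FOLLOW(X) = {a, b}
FOLLOW(Y) = {a, b}
Therefore, FOLLOW(X) = {a, b}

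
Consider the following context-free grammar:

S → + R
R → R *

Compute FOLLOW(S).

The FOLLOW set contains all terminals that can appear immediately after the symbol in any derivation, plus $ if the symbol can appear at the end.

We compute FOLLOW(S) using the standard algorithm.
FOLLOW(S) starts with {$}.
FIRST(R) = {}
FIRST(S) = {+}
FOLLOW(R) = {$, *}
FOLLOW(S) = {$}
Therefore, FOLLOW(S) = {$}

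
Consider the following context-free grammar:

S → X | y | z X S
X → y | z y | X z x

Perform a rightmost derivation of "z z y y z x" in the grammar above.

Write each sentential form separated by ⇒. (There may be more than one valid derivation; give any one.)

S ⇒ z X S ⇒ z X X ⇒ z X X z x ⇒ z X y z x ⇒ z z y y z x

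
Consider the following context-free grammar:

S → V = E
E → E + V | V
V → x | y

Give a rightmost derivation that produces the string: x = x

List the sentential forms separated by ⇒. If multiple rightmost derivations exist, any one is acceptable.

S ⇒ V = E ⇒ V = V ⇒ V = x ⇒ x = x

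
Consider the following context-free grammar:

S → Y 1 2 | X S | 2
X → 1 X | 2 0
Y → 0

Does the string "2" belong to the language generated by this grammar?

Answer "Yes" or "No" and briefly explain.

Yes - a valid derivation exists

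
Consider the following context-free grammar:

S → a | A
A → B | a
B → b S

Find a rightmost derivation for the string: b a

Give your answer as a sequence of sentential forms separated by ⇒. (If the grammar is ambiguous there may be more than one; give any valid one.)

S ⇒ A ⇒ B ⇒ b S ⇒ b a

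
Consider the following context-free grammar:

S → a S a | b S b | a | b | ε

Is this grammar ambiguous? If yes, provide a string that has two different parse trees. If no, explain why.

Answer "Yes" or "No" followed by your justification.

No - the grammar is unambiguous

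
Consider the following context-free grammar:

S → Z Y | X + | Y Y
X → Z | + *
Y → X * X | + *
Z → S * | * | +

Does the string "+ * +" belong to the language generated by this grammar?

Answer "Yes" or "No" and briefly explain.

Yes - a valid derivation exists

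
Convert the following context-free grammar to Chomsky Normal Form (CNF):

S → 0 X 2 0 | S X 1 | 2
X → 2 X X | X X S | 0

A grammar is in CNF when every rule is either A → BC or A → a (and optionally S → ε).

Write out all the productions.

T0 → 0; T2 → 2; T1 → 1; S → 2; X → 0; S → T0 X0; X0 → X X1; X1 → T2 T0; S → S X2; X2 → X T1; X → T2 X3; X3 → X X; X → X X4; X4 → X S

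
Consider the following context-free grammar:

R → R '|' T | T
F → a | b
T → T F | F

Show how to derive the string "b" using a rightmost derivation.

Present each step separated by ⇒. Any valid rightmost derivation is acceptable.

R ⇒ T ⇒ F ⇒ b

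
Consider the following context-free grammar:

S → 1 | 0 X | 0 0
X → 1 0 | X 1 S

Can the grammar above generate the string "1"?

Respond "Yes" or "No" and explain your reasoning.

Yes - a valid derivation exists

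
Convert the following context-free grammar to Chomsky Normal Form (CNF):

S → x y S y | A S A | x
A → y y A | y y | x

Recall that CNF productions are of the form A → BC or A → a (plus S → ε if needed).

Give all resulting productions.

TX → x; TY → y; S → x; A → x; S → TX X0; X0 → TY X1; X1 → S TY; S → A X2; X2 → S A; A → TY X3; X3 → TY A; A → TY TY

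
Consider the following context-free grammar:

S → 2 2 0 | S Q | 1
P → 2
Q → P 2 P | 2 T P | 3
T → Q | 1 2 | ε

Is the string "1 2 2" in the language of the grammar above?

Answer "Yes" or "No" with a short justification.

Yes - a valid derivation exists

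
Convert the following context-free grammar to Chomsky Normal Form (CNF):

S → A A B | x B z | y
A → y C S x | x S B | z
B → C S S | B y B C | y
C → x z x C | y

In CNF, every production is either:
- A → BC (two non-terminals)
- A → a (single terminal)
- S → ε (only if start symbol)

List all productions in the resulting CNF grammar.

TX → x; TZ → z; S → y; TY → y; A → z; B → y; C → y; S → A X0; X0 → A B; S → TX X1; X1 → B TZ; A → TY X2; X2 → C X3; X3 → S TX; A → TX X4; X4 → S B; B → C X5; X5 → S S; B → B X6; X6 → TY X7; X7 → B C; C → TX X8; X8 → TZ X9; X9 → TX C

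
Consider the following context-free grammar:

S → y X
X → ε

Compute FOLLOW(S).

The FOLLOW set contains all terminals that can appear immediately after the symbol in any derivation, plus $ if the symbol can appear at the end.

We compute FOLLOW(S) using the standard algorithm.
FOLLOW(S) starts with {$}.
FIRST(S) = {y}
FIRST(X) = {ε}
FOLLOW(S) = {$}
FOLLOW(X) = {$}
Therefore, FOLLOW(S) = {$}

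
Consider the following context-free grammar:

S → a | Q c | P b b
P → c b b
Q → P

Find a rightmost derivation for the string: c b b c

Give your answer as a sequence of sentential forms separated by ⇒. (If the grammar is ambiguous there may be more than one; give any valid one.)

S ⇒ Q c ⇒ P c ⇒ c b b c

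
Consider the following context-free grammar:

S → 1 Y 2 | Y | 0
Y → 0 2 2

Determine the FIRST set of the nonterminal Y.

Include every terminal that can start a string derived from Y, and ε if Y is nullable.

We compute FIRST(Y) using the standard algorithm.
FIRST(S) = {0, 1}
FIRST(Y) = {0}
Therefore, FIRST(Y) = {0}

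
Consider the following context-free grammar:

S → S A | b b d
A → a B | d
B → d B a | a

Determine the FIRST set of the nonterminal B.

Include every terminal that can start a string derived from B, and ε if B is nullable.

We compute FIRST(B) using the standard algorithm.
FIRST(A) = {a, d}
FIRST(B) = {a, d}
FIRST(S) = {b}
Therefore, FIRST(B) = {a, d}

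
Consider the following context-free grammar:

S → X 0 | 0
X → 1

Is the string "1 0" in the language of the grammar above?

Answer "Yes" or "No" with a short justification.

Yes - a valid derivation exists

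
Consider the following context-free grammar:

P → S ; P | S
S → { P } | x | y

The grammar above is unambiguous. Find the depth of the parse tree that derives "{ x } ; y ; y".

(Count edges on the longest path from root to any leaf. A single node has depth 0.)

4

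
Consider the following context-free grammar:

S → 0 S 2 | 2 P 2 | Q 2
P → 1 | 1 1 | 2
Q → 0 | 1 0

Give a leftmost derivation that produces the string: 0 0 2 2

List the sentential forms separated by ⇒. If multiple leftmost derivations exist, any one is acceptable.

S ⇒ 0 S 2 ⇒ 0 Q 2 2 ⇒ 0 0 2 2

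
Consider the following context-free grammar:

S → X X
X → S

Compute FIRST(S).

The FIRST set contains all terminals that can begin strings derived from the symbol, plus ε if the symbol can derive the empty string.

We compute FIRST(S) using the standard algorithm.
FIRST(S) = {}
FIRST(X) = {}
Therefore, FIRST(S) = {}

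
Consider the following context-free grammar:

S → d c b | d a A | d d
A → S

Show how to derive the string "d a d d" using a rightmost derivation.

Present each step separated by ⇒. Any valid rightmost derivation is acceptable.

S ⇒ d a A ⇒ d a S ⇒ d a d d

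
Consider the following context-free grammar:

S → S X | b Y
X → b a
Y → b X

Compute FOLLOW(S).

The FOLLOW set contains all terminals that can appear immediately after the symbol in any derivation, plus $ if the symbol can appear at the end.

We compute FOLLOW(S) using the standard algorithm.
FOLLOW(S) starts with {$}.
FIRST(S) = {b}
FIRST(X) = {b}
FIRST(Y) = {b}
FOLLOW(S) = {$, b}
FOLLOW(X) = {$, b}
FOLLOW(Y) = {$, b}
Therefore, FOLLOW(S) = {$, b}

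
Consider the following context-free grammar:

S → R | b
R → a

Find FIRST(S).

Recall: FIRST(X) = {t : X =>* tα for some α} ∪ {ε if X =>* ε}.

We compute FIRST(S) using the standard algorithm.
FIRST(R) = {a}
FIRST(S) = {a, b}
Therefore, FIRST(S) = {a, b}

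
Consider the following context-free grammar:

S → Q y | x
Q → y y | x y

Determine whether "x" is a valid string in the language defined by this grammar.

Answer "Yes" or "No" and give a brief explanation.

Yes - a valid derivation exists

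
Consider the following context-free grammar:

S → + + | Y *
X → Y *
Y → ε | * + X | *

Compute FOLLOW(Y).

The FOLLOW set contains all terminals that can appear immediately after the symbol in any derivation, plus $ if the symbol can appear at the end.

We compute FOLLOW(Y) using the standard algorithm.
FOLLOW(S) starts with {$}.
FIRST(S) = {*, +}
FIRST(X) = {*}
FIRST(Y) = {*, ε}
FOLLOW(S) = {$}
FOLLOW(X) = {*}
FOLLOW(Y) = {*}
Therefore, FOLLOW(Y) = {*}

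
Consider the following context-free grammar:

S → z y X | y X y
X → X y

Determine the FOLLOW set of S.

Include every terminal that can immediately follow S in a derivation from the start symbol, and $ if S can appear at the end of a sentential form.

We compute FOLLOW(S) using the standard algorithm.
FOLLOW(S) starts with {$}.
FIRST(S) = {y, z}
FIRST(X) = {}
FOLLOW(S) = {$}
FOLLOW(X) = {$, y}
Therefore, FOLLOW(S) = {$}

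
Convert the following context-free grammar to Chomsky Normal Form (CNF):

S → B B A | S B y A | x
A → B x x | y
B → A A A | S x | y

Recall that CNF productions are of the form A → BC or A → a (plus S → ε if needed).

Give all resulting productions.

TY → y; S → x; TX → x; A → y; B → y; S → B X0; X0 → B A; S → S X1; X1 → B X2; X2 → TY A; A → B X3; X3 → TX TX; B → A X4; X4 → A A; B → S TX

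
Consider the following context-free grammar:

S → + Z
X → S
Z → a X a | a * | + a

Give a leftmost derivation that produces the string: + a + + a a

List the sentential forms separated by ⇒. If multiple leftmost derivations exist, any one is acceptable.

S ⇒ + Z ⇒ + a X a ⇒ + a S a ⇒ + a + Z a ⇒ + a + + a a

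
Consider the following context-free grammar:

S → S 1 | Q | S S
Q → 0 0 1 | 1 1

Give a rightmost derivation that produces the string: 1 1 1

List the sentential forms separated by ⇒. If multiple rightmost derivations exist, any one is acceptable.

S ⇒ S 1 ⇒ Q 1 ⇒ 1 1 1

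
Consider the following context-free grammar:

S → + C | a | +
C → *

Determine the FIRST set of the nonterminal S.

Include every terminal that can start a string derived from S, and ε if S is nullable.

We compute FIRST(S) using the standard algorithm.
FIRST(C) = {*}
FIRST(S) = {+, a}
Therefore, FIRST(S) = {+, a}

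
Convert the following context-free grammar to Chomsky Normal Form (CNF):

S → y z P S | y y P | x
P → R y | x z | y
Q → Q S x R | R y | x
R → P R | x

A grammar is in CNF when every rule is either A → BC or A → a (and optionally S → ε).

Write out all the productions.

TY → y; TZ → z; S → x; TX → x; P → y; Q → x; R → x; S → TY X0; X0 → TZ X1; X1 → P S; S → TY X2; X2 → TY P; P → R TY; P → TX TZ; Q → Q X3; X3 → S X4; X4 → TX R; Q → R TY; R → P R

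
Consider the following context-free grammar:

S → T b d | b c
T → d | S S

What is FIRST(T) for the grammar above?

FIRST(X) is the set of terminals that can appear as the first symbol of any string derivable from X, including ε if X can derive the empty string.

We compute FIRST(T) using the standard algorithm.
FIRST(S) = {b, d}
FIRST(T) = {b, d}
Therefore, FIRST(T) = {b, d}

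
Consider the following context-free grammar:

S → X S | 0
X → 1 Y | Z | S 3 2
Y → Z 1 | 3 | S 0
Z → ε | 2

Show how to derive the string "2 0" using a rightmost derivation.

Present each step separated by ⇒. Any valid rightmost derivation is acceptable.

S ⇒ X S ⇒ X 0 ⇒ Z 0 ⇒ 2 0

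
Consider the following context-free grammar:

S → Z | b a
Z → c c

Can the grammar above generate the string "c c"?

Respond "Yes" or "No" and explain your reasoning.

Yes - a valid derivation exists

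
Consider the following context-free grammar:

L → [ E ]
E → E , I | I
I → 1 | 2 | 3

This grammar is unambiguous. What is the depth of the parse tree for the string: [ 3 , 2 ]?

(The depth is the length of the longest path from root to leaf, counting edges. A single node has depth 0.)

4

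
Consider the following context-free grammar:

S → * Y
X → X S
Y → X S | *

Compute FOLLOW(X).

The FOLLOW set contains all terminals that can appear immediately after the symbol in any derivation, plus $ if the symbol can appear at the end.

We compute FOLLOW(X) using the standard algorithm.
FOLLOW(S) starts with {$}.
FIRST(S) = {*}
FIRST(X) = {}
FIRST(Y) = {*}
FOLLOW(S) = {$, *}
FOLLOW(X) = {*}
FOLLOW(Y) = {$, *}
Therefore, FOLLOW(X) = {*}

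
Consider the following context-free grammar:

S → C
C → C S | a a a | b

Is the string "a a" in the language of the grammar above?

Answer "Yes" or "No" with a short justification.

No - no valid derivation exists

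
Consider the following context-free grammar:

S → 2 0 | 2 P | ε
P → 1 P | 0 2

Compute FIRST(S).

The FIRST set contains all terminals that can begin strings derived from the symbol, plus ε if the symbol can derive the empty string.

We compute FIRST(S) using the standard algorithm.
FIRST(P) = {0, 1}
FIRST(S) = {2, ε}
Therefore, FIRST(S) = {2, ε}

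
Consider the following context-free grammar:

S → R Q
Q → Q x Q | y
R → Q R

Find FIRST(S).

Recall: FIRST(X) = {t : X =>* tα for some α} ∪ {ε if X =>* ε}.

We compute FIRST(S) using the standard algorithm.
FIRST(Q) = {y}
FIRST(R) = {y}
FIRST(S) = {y}
Therefore, FIRST(S) = {y}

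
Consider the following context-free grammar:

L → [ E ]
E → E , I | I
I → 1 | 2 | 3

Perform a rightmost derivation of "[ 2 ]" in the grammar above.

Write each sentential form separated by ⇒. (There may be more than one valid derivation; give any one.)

L ⇒ [ E ] ⇒ [ I ] ⇒ [ 2 ]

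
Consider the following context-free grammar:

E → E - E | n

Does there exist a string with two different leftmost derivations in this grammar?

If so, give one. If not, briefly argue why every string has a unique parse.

Yes - the string 'n - n - n - n' has two distinct leftmost derivations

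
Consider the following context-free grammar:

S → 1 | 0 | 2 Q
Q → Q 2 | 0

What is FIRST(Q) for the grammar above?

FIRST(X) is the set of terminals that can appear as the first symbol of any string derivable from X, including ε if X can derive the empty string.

We compute FIRST(Q) using the standard algorithm.
FIRST(Q) = {0}
FIRST(S) = {0, 1, 2}
Therefore, FIRST(Q) = {0}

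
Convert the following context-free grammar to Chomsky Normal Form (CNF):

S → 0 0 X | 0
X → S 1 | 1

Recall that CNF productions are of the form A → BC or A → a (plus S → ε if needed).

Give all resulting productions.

T0 → 0; S → 0; T1 → 1; X → 1; S → T0 X0; X0 → T0 X; X → S T1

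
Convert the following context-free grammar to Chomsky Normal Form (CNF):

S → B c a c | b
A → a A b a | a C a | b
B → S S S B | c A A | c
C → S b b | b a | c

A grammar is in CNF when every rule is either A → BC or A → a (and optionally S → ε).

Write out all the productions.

TC → c; TA → a; S → b; TB → b; A → b; B → c; C → c; S → B X0; X0 → TC X1; X1 → TA TC; A → TA X2; X2 → A X3; X3 → TB TA; A → TA X4; X4 → C TA; B → S X5; X5 → S X6; X6 → S B; B → TC X7; X7 → A A; C → S X8; X8 → TB TB; C → TB TA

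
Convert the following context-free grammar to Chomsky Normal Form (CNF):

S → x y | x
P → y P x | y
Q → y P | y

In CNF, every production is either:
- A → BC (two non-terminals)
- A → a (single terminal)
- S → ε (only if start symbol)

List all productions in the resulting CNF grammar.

TX → x; TY → y; S → x; P → y; Q → y; S → TX TY; P → TY X0; X0 → P TX; Q → TY P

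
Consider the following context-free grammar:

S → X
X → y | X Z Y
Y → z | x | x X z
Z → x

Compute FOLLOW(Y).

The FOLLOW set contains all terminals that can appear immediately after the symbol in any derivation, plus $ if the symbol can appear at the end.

We compute FOLLOW(Y) using the standard algorithm.
FOLLOW(S) starts with {$}.
FIRST(S) = {y}
FIRST(X) = {y}
FIRST(Y) = {x, z}
FIRST(Z) = {x}
FOLLOW(S) = {$}
FOLLOW(X) = {$, x, z}
FOLLOW(Y) = {$, x, z}
FOLLOW(Z) = {x, z}
Therefore, FOLLOW(Y) = {$, x, z}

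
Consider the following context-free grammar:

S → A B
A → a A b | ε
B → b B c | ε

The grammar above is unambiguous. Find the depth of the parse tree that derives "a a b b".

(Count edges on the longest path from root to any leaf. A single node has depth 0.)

4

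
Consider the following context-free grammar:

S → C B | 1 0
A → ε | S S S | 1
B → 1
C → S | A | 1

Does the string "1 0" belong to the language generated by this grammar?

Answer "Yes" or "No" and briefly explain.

Yes - a valid derivation exists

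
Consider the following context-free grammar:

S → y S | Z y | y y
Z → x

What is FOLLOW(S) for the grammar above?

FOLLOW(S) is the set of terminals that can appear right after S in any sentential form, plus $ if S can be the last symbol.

We compute FOLLOW(S) using the standard algorithm.
FOLLOW(S) starts with {$}.
FIRST(S) = {x, y}
FIRST(Z) = {x}
FOLLOW(S) = {$}
FOLLOW(Z) = {y}
Therefore, FOLLOW(S) = {$}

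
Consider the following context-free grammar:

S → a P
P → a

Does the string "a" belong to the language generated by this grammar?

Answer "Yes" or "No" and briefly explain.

No - no valid derivation exists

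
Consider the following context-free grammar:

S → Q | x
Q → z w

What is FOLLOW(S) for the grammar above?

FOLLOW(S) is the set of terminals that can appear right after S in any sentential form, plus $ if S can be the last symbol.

We compute FOLLOW(S) using the standard algorithm.
FOLLOW(S) starts with {$}.
FIRST(Q) = {z}
FIRST(S) = {x, z}
FOLLOW(Q) = {$}
FOLLOW(S) = {$}
Therefore, FOLLOW(S) = {$}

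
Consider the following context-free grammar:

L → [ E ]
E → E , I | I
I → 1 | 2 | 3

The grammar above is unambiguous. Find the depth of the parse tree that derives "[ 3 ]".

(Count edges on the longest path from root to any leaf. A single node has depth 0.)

3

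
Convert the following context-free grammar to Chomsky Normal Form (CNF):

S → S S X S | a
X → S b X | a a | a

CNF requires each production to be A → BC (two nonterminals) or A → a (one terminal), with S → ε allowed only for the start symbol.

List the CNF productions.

S → a; TB → b; TA → a; X → a; S → S X0; X0 → S X1; X1 → X S; X → S X2; X2 → TB X; X → TA TA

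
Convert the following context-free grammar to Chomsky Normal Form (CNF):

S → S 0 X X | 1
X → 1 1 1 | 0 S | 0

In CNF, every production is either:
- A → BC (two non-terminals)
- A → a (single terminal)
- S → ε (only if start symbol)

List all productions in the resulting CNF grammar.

T0 → 0; S → 1; T1 → 1; X → 0; S → S X0; X0 → T0 X1; X1 → X X; X → T1 X2; X2 → T1 T1; X → T0 S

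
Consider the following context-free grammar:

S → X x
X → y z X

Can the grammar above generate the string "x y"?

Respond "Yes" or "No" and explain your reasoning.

No - no valid derivation exists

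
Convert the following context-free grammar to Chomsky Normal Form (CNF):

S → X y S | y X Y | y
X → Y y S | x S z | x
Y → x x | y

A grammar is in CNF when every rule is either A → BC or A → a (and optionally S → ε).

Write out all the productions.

TY → y; S → y; TX → x; TZ → z; X → x; Y → y; S → X X0; X0 → TY S; S → TY X1; X1 → X Y; X → Y X2; X2 → TY S; X → TX X3; X3 → S TZ; Y → TX TX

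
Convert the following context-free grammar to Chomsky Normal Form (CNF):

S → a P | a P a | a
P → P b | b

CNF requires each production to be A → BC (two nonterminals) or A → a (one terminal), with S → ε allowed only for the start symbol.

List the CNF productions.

TA → a; S → a; TB → b; P → b; S → TA P; S → TA X0; X0 → P TA; P → P TB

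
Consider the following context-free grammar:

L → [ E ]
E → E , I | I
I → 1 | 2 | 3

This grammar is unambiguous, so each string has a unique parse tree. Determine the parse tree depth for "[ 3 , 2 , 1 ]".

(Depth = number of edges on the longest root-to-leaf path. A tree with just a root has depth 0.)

5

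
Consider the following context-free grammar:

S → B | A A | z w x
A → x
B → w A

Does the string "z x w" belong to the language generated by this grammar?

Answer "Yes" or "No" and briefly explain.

No - no valid derivation exists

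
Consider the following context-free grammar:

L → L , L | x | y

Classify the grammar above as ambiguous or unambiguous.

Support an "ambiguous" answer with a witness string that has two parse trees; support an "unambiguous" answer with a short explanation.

Ambiguous - the string 'x , y , y , y' has two distinct parse trees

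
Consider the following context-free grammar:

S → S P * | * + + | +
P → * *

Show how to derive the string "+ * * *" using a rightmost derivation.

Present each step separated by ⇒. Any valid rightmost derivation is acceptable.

S ⇒ S P * ⇒ S * * * ⇒ + * * *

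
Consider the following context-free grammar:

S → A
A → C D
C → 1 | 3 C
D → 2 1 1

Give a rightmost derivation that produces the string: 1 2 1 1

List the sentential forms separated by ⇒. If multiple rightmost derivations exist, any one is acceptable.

S ⇒ A ⇒ C D ⇒ C 2 1 1 ⇒ 1 2 1 1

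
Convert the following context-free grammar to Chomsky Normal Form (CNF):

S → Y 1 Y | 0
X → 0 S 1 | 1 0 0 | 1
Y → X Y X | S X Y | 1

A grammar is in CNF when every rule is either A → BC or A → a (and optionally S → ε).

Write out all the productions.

T1 → 1; S → 0; T0 → 0; X → 1; Y → 1; S → Y X0; X0 → T1 Y; X → T0 X1; X1 → S T1; X → T1 X2; X2 → T0 T0; Y → X X3; X3 → Y X; Y → S X4; X4 → X Y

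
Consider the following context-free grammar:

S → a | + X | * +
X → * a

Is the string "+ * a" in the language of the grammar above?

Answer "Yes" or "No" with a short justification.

Yes - a valid derivation exists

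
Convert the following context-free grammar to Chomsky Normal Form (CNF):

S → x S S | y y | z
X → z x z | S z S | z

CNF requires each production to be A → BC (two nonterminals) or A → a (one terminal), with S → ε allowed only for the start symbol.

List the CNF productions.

TX → x; TY → y; S → z; TZ → z; X → z; S → TX X0; X0 → S S; S → TY TY; X → TZ X1; X1 → TX TZ; X → S X2; X2 → TZ S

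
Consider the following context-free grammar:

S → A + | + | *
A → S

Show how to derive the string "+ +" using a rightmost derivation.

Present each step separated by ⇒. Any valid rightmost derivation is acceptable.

S ⇒ A + ⇒ S + ⇒ + +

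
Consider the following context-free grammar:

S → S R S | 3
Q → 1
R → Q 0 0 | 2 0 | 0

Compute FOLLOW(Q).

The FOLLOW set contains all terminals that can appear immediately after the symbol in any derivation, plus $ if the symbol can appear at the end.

We compute FOLLOW(Q) using the standard algorithm.
FOLLOW(S) starts with {$}.
FIRST(Q) = {1}
FIRST(R) = {0, 1, 2}
FIRST(S) = {3}
FOLLOW(Q) = {0}
FOLLOW(R) = {3}
FOLLOW(S) = {$, 0, 1, 2}
Therefore, FOLLOW(Q) = {0}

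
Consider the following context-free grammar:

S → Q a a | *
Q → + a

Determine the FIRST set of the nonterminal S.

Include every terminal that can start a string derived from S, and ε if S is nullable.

We compute FIRST(S) using the standard algorithm.
FIRST(Q) = {+}
FIRST(S) = {*, +}
Therefore, FIRST(S) = {*, +}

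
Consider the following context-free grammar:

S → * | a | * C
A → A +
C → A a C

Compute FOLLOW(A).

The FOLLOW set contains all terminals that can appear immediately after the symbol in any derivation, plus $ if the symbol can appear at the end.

We compute FOLLOW(A) using the standard algorithm.
FOLLOW(S) starts with {$}.
FIRST(A) = {}
FIRST(C) = {}
FIRST(S) = {*, a}
FOLLOW(A) = {+, a}
FOLLOW(C) = {$}
FOLLOW(S) = {$}
Therefore, FOLLOW(A) = {+, a}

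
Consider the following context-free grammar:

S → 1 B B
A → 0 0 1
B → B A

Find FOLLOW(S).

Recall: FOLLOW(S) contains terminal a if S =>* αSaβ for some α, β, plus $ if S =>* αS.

We compute FOLLOW(S) using the standard algorithm.
FOLLOW(S) starts with {$}.
FIRST(A) = {0}
FIRST(B) = {}
FIRST(S) = {1}
FOLLOW(A) = {$, 0}
FOLLOW(B) = {$, 0}
FOLLOW(S) = {$}
Therefore, FOLLOW(S) = {$}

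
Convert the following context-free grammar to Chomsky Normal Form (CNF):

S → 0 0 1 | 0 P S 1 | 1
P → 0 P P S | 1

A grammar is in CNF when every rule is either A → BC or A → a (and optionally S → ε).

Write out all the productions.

T0 → 0; T1 → 1; S → 1; P → 1; S → T0 X0; X0 → T0 T1; S → T0 X1; X1 → P X2; X2 → S T1; P → T0 X3; X3 → P X4; X4 → P S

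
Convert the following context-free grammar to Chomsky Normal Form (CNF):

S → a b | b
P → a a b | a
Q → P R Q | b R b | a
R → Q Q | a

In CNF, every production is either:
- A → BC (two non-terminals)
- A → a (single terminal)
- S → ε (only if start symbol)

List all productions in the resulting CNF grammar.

TA → a; TB → b; S → b; P → a; Q → a; R → a; S → TA TB; P → TA X0; X0 → TA TB; Q → P X1; X1 → R Q; Q → TB X2; X2 → R TB; R → Q Q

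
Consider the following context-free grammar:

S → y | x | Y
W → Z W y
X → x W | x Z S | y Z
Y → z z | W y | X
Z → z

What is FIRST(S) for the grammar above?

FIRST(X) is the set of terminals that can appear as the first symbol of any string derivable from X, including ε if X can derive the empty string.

We compute FIRST(S) using the standard algorithm.
FIRST(S) = {x, y, z}
FIRST(W) = {z}
FIRST(X) = {x, y}
FIRST(Y) = {x, y, z}
FIRST(Z) = {z}
Therefore, FIRST(S) = {x, y, z}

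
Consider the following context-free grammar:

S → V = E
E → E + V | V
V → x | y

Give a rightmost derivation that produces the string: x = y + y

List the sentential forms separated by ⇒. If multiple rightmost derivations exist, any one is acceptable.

S ⇒ V = E ⇒ V = E + V ⇒ V = E + y ⇒ V = V + y ⇒ V = y + y ⇒ x = y + y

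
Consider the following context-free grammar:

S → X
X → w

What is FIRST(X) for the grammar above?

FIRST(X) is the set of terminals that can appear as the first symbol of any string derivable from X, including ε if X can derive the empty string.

We compute FIRST(X) using the standard algorithm.
FIRST(S) = {w}
FIRST(X) = {w}
Therefore, FIRST(X) = {w}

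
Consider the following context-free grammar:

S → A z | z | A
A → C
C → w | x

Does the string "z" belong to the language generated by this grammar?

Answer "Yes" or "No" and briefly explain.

Yes - a valid derivation exists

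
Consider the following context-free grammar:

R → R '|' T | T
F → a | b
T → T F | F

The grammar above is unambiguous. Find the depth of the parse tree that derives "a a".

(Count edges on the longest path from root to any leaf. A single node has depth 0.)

4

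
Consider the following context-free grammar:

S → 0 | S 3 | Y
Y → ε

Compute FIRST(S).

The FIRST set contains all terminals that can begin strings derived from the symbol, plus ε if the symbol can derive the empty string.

We compute FIRST(S) using the standard algorithm.
FIRST(S) = {0, 3, ε}
FIRST(Y) = {ε}
Therefore, FIRST(S) = {0, 3, ε}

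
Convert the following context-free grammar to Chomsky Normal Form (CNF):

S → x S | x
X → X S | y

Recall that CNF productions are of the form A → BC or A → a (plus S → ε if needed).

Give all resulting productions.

TX → x; S → x; X → y; S → TX S; X → X S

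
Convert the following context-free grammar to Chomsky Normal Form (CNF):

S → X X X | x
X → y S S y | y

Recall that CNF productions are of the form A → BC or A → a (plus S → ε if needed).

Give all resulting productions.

S → x; TY → y; X → y; S → X X0; X0 → X X; X → TY X1; X1 → S X2; X2 → S TY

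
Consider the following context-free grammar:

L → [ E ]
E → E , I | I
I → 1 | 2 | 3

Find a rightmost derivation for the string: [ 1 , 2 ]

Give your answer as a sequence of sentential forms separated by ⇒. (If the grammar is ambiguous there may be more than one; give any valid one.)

L ⇒ [ E ] ⇒ [ E , I ] ⇒ [ E , 2 ] ⇒ [ I , 2 ] ⇒ [ 1 , 2 ]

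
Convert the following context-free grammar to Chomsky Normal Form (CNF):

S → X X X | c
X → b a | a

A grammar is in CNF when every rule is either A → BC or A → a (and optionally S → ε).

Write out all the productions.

S → c; TB → b; TA → a; X → a; S → X X0; X0 → X X; X → TB TA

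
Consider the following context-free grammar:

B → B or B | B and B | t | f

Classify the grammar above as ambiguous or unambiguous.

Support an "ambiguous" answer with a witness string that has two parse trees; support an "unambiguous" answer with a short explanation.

Ambiguous - the string 'f and t and t or t and f and f' has two distinct parse trees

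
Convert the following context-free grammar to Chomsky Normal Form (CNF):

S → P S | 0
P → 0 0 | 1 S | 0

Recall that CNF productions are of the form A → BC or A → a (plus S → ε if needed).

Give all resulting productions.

S → 0; T0 → 0; T1 → 1; P → 0; S → P S; P → T0 T0; P → T1 S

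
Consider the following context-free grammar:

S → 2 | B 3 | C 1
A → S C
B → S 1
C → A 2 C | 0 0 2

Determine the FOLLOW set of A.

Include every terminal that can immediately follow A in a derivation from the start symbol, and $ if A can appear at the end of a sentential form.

We compute FOLLOW(A) using the standard algorithm.
FOLLOW(S) starts with {$}.
FIRST(A) = {0, 2}
FIRST(B) = {0, 2}
FIRST(C) = {0, 2}
FIRST(S) = {0, 2}
FOLLOW(A) = {2}
FOLLOW(B) = {3}
FOLLOW(C) = {1, 2}
FOLLOW(S) = {$, 0, 1, 2}
Therefore, FOLLOW(A) = {2}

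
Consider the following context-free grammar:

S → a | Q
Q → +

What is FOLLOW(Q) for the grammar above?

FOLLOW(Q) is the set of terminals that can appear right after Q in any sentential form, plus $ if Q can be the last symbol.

We compute FOLLOW(Q) using the standard algorithm.
FOLLOW(S) starts with {$}.
FIRST(Q) = {+}
FIRST(S) = {+, a}
FOLLOW(Q) = {$}
FOLLOW(S) = {$}
Therefore, FOLLOW(Q) = {$}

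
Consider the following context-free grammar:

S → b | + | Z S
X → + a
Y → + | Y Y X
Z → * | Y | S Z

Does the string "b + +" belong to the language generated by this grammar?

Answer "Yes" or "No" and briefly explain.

Yes - a valid derivation exists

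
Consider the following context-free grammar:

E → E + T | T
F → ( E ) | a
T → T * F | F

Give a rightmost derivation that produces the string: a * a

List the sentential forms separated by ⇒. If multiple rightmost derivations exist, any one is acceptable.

E ⇒ T ⇒ T * F ⇒ T * a ⇒ F * a ⇒ a * a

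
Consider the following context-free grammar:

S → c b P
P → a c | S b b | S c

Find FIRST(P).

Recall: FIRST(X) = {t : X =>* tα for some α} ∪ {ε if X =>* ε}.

We compute FIRST(P) using the standard algorithm.
FIRST(P) = {a, c}
FIRST(S) = {c}
Therefore, FIRST(P) = {a, c}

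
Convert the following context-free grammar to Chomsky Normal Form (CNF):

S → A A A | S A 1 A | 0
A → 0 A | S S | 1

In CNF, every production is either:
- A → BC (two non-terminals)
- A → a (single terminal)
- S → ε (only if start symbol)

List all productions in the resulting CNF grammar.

T1 → 1; S → 0; T0 → 0; A → 1; S → A X0; X0 → A A; S → S X1; X1 → A X2; X2 → T1 A; A → T0 A; A → S S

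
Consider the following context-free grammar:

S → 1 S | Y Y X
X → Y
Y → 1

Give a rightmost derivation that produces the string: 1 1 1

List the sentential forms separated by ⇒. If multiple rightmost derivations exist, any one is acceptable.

S ⇒ Y Y X ⇒ Y Y Y ⇒ Y Y 1 ⇒ Y 1 1 ⇒ 1 1 1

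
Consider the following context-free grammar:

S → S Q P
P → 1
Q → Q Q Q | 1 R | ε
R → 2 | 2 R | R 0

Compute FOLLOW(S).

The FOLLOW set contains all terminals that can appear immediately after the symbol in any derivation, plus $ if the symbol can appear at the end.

We compute FOLLOW(S) using the standard algorithm.
FOLLOW(S) starts with {$}.
FIRST(P) = {1}
FIRST(Q) = {1, ε}
FIRST(R) = {2}
FIRST(S) = {}
FOLLOW(P) = {$, 1}
FOLLOW(Q) = {1}
FOLLOW(R) = {0, 1}
FOLLOW(S) = {$, 1}
Therefore, FOLLOW(S) = {$, 1}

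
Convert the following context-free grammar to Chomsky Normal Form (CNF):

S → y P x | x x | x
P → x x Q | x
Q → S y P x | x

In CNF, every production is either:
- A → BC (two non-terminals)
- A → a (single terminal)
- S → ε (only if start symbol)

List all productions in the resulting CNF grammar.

TY → y; TX → x; S → x; P → x; Q → x; S → TY X0; X0 → P TX; S → TX TX; P → TX X1; X1 → TX Q; Q → S X2; X2 → TY X3; X3 → P TX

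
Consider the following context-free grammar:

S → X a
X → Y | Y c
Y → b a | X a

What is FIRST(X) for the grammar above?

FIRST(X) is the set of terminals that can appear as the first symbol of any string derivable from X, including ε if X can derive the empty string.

We compute FIRST(X) using the standard algorithm.
FIRST(S) = {b}
FIRST(X) = {b}
FIRST(Y) = {b}
Therefore, FIRST(X) = {b}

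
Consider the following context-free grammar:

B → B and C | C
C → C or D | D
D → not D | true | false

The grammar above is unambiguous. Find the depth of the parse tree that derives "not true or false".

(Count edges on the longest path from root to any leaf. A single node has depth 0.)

5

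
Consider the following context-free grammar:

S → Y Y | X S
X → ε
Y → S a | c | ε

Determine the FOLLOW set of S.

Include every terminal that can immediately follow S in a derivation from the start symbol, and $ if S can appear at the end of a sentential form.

We compute FOLLOW(S) using the standard algorithm.
FOLLOW(S) starts with {$}.
FIRST(S) = {a, c, ε}
FIRST(X) = {ε}
FIRST(Y) = {a, c, ε}
FOLLOW(S) = {$, a}
FOLLOW(X) = {$, a, c}
FOLLOW(Y) = {$, a, c}
Therefore, FOLLOW(S) = {$, a}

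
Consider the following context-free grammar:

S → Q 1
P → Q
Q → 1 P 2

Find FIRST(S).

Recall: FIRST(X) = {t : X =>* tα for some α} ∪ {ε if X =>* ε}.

We compute FIRST(S) using the standard algorithm.
FIRST(P) = {1}
FIRST(Q) = {1}
FIRST(S) = {1}
Therefore, FIRST(S) = {1}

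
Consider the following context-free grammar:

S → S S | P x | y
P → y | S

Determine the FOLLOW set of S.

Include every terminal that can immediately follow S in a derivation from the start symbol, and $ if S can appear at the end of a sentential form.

We compute FOLLOW(S) using the standard algorithm.
FOLLOW(S) starts with {$}.
FIRST(P) = {y}
FIRST(S) = {y}
FOLLOW(P) = {x}
FOLLOW(S) = {$, x, y}
Therefore, FOLLOW(S) = {$, x, y}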